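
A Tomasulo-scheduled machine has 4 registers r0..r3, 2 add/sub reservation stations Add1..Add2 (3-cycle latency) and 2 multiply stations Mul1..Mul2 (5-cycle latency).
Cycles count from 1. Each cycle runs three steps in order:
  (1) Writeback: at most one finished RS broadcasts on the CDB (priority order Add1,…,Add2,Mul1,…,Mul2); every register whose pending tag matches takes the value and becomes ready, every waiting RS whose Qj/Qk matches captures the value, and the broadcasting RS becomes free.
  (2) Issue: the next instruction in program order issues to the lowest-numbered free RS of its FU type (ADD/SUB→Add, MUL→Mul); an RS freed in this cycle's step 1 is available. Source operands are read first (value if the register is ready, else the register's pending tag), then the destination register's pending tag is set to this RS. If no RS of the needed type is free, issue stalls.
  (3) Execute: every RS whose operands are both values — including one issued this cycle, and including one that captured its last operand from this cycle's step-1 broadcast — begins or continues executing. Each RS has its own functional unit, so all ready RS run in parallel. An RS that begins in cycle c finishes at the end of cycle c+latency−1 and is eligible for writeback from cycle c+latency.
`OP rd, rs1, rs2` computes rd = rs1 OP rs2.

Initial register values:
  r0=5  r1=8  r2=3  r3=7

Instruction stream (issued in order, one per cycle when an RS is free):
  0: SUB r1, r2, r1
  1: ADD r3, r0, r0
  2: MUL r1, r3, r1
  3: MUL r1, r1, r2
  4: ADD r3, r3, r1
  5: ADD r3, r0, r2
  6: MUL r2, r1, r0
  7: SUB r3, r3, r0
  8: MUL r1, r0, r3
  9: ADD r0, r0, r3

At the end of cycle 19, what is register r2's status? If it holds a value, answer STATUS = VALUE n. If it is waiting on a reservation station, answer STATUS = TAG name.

STATUS = TAG Mul1

cycle 1: issue SUB r1<-Add1 // r0:5,r1:Add1,r2:3,r3:7
cycle 2: issue ADD r3<-Add2 // r0:5,r1:Add1,r2:3,r3:Add2
cycle 3: issue MUL r1<-Mul1 // r0:5,r1:Mul1,r2:3,r3:Add2
cycle 4: CDB Add1=-5; issue MUL r1<-Mul2 // r0:5,r1:Mul2,r2:3,r3:Add2
cycle 5: CDB Add2=10; issue ADD r3<-Add1 // r0:5,r1:Mul2,r2:3,r3:Add1
cycle 6: issue ADD r3<-Add2 // r0:5,r1:Mul2,r2:3,r3:Add2
cycle 7: stall // r0:5,r1:Mul2,r2:3,r3:Add2
cycle 8: stall // r0:5,r1:Mul2,r2:3,r3:Add2
cycle 9: CDB Add2=8; stall // r0:5,r1:Mul2,r2:3,r3:8
cycle 10: CDB Mul1=-50; issue MUL r2<-Mul1 // r0:5,r1:Mul2,r2:Mul1,r3:8
cycle 11: issue SUB r3<-Add2 // r0:5,r1:Mul2,r2:Mul1,r3:Add2
cycle 12: stall // r0:5,r1:Mul2,r2:Mul1,r3:Add2
cycle 13: stall // r0:5,r1:Mul2,r2:Mul1,r3:Add2
cycle 14: CDB Add2=3; stall // r0:5,r1:Mul2,r2:Mul1,r3:3
cycle 15: CDB Mul2=-150; issue MUL r1<-Mul2 // r0:5,r1:Mul2,r2:Mul1,r3:3
cycle 16: issue ADD r0<-Add2 // r0:Add2,r1:Mul2,r2:Mul1,r3:3
cycle 17: - // r0:Add2,r1:Mul2,r2:Mul1,r3:3
cycle 18: CDB Add1=-140 // r0:Add2,r1:Mul2,r2:Mul1,r3:3
cycle 19: CDB Add2=8 // r0:8,r1:Mul2,r2:Mul1,r3:3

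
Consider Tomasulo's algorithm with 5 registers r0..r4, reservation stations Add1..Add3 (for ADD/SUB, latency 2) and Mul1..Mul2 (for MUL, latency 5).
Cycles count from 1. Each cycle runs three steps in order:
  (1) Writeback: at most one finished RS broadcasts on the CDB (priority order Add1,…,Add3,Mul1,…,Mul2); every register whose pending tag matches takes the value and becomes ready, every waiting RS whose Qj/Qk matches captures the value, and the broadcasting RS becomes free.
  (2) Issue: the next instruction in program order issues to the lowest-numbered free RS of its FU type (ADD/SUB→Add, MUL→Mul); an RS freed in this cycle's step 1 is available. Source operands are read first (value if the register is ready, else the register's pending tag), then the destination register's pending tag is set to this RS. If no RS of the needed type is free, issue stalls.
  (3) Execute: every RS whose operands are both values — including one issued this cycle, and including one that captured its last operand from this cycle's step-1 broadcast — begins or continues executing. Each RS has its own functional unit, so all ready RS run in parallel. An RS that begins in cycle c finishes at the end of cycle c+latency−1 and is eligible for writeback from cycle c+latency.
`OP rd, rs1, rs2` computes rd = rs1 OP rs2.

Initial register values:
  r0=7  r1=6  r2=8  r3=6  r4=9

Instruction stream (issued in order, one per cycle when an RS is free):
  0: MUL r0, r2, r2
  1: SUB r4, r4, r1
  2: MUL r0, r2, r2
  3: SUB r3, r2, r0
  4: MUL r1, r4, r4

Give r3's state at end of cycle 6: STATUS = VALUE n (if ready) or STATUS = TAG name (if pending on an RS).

c1: issue MUL r0<-Mul1 | r0:Mul1,r1:6,r2:8,r3:6,r4:9
c2: issue SUB r4<-Add1 | r0:Mul1,r1:6,r2:8,r3:6,r4:Add1
c3: issue MUL r0<-Mul2 | r0:Mul2,r1:6,r2:8,r3:6,r4:Add1
c4: CDB Add1=3; issue SUB r3<-Add1 | r0:Mul2,r1:6,r2:8,r3:Add1,r4:3
c5: stall | r0:Mul2,r1:6,r2:8,r3:Add1,r4:3
c6: CDB Mul1=64; issue MUL r1<-Mul1 | r0:Mul2,r1:Mul1,r2:8,r3:Add1,r4:3

STATUS = TAG Add1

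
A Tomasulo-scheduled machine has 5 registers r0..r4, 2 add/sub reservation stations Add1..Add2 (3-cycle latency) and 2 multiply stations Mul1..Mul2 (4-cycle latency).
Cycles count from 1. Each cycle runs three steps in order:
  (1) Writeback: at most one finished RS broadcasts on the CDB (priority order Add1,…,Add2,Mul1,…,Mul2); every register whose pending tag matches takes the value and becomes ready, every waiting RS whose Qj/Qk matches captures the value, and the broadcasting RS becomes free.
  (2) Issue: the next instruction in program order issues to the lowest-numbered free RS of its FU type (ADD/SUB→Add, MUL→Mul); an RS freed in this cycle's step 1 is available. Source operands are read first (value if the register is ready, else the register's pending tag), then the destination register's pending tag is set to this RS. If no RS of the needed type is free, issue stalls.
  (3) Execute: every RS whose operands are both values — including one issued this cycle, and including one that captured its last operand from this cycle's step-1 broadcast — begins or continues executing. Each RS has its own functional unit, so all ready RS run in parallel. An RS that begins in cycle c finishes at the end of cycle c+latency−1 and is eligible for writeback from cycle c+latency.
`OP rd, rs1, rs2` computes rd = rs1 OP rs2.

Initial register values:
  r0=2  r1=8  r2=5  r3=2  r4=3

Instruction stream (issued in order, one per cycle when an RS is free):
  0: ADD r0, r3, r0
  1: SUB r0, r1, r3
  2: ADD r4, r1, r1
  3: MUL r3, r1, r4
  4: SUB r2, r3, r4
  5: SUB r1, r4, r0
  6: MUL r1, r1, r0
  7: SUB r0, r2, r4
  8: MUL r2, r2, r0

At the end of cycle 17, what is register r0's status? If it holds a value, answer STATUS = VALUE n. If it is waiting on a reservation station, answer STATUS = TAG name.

cycle 1: issue ADD r0<-Add1 // r0:Add1,r1:8,r2:5,r3:2,r4:3
cycle 2: issue SUB r0<-Add2 // r0:Add2,r1:8,r2:5,r3:2,r4:3
cycle 3: stall // r0:Add2,r1:8,r2:5,r3:2,r4:3
cycle 4: CDB Add1=4; issue ADD r4<-Add1 // r0:Add2,r1:8,r2:5,r3:2,r4:Add1
cycle 5: CDB Add2=6; issue MUL r3<-Mul1 // r0:6,r1:8,r2:5,r3:Mul1,r4:Add1
cycle 6: issue SUB r2<-Add2 // r0:6,r1:8,r2:Add2,r3:Mul1,r4:Add1
cycle 7: CDB Add1=16; issue SUB r1<-Add1 // r0:6,r1:Add1,r2:Add2,r3:Mul1,r4:16
cycle 8: issue MUL r1<-Mul2 // r0:6,r1:Mul2,r2:Add2,r3:Mul1,r4:16
cycle 9: stall // r0:6,r1:Mul2,r2:Add2,r3:Mul1,r4:16
cycle 10: CDB Add1=10; issue SUB r0<-Add1 // r0:Add1,r1:Mul2,r2:Add2,r3:Mul1,r4:16
cycle 11: CDB Mul1=128; issue MUL r2<-Mul1 // r0:Add1,r1:Mul2,r2:Mul1,r3:128,r4:16
cycle 12: - // r0:Add1,r1:Mul2,r2:Mul1,r3:128,r4:16
cycle 13: - // r0:Add1,r1:Mul2,r2:Mul1,r3:128,r4:16
cycle 14: CDB Add2=112 // r0:Add1,r1:Mul2,r2:Mul1,r3:128,r4:16
cycle 15: CDB Mul2=60 // r0:Add1,r1:60,r2:Mul1,r3:128,r4:16
cycle 16: - // r0:Add1,r1:60,r2:Mul1,r3:128,r4:16
cycle 17: CDB Add1=96 // r0:96,r1:60,r2:Mul1,r3:128,r4:16

STATUS = VALUE 96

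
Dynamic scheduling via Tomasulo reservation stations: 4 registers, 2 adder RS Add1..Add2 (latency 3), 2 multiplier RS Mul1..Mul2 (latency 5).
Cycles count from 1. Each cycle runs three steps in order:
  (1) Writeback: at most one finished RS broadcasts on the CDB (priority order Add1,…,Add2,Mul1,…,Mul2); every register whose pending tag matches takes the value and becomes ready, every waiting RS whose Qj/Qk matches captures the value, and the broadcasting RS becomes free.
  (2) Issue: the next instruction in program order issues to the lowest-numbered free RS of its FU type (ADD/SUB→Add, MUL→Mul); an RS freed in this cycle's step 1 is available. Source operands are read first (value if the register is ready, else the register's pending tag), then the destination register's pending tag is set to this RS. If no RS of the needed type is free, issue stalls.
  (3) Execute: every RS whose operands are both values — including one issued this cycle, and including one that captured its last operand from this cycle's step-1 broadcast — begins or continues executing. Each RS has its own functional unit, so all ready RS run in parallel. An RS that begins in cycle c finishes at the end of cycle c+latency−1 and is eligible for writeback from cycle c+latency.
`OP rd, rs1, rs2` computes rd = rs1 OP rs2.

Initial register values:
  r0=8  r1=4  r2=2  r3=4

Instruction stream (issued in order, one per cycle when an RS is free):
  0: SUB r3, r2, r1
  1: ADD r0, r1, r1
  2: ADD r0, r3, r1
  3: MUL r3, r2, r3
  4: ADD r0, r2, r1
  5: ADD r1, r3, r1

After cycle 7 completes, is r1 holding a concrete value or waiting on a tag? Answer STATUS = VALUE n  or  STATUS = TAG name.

STATUS = TAG Add1

cycle 1: issue SUB r3<-Add1 // r0:8,r1:4,r2:2,r3:Add1
cycle 2: issue ADD r0<-Add2 // r0:Add2,r1:4,r2:2,r3:Add1
cycle 3: stall // r0:Add2,r1:4,r2:2,r3:Add1
cycle 4: CDB Add1=-2; issue ADD r0<-Add1 // r0:Add1,r1:4,r2:2,r3:-2
cycle 5: CDB Add2=8; issue MUL r3<-Mul1 // r0:Add1,r1:4,r2:2,r3:Mul1
cycle 6: issue ADD r0<-Add2 // r0:Add2,r1:4,r2:2,r3:Mul1
cycle 7: CDB Add1=2; issue ADD r1<-Add1 // r0:Add2,r1:Add1,r2:2,r3:Mul1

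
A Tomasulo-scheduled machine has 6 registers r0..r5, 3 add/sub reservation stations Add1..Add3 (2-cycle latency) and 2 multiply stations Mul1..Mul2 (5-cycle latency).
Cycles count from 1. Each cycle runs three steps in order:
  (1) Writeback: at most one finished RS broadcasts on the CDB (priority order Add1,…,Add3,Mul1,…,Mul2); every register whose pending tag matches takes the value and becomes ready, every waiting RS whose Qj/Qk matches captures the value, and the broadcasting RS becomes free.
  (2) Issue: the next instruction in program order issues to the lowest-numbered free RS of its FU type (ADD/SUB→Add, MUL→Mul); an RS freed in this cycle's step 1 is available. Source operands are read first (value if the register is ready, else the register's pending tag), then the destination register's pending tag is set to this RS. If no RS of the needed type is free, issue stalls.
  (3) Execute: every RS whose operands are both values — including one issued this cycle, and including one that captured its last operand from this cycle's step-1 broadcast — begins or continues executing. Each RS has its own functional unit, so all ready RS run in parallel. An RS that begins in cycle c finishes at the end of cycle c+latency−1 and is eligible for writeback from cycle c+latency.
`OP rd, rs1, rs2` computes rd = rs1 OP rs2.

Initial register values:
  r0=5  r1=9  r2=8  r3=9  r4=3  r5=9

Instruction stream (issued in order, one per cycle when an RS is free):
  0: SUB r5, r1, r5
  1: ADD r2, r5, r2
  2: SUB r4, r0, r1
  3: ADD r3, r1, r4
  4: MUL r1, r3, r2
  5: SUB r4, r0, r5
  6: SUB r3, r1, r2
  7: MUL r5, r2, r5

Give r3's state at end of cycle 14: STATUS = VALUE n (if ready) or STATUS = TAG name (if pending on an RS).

STATUS = VALUE 32

c1: issue SUB r5<-Add1 | r0:5,r1:9,r2:8,r3:9,r4:3,r5:Add1
c2: issue ADD r2<-Add2 | r0:5,r1:9,r2:Add2,r3:9,r4:3,r5:Add1
c3: CDB Add1=0; issue SUB r4<-Add1 | r0:5,r1:9,r2:Add2,r3:9,r4:Add1,r5:0
c4: issue ADD r3<-Add3 | r0:5,r1:9,r2:Add2,r3:Add3,r4:Add1,r5:0
c5: CDB Add1=-4; issue MUL r1<-Mul1 | r0:5,r1:Mul1,r2:Add2,r3:Add3,r4:-4,r5:0
c6: CDB Add2=8; issue SUB r4<-Add1 | r0:5,r1:Mul1,r2:8,r3:Add3,r4:Add1,r5:0
c7: CDB Add3=5; issue SUB r3<-Add2 | r0:5,r1:Mul1,r2:8,r3:Add2,r4:Add1,r5:0
c8: CDB Add1=5; issue MUL r5<-Mul2 | r0:5,r1:Mul1,r2:8,r3:Add2,r4:5,r5:Mul2
c9: - | r0:5,r1:Mul1,r2:8,r3:Add2,r4:5,r5:Mul2
c10: - | r0:5,r1:Mul1,r2:8,r3:Add2,r4:5,r5:Mul2
c11: - | r0:5,r1:Mul1,r2:8,r3:Add2,r4:5,r5:Mul2
c12: CDB Mul1=40 | r0:5,r1:40,r2:8,r3:Add2,r4:5,r5:Mul2
c13: CDB Mul2=0 | r0:5,r1:40,r2:8,r3:Add2,r4:5,r5:0
c14: CDB Add2=32 | r0:5,r1:40,r2:8,r3:32,r4:5,r5:0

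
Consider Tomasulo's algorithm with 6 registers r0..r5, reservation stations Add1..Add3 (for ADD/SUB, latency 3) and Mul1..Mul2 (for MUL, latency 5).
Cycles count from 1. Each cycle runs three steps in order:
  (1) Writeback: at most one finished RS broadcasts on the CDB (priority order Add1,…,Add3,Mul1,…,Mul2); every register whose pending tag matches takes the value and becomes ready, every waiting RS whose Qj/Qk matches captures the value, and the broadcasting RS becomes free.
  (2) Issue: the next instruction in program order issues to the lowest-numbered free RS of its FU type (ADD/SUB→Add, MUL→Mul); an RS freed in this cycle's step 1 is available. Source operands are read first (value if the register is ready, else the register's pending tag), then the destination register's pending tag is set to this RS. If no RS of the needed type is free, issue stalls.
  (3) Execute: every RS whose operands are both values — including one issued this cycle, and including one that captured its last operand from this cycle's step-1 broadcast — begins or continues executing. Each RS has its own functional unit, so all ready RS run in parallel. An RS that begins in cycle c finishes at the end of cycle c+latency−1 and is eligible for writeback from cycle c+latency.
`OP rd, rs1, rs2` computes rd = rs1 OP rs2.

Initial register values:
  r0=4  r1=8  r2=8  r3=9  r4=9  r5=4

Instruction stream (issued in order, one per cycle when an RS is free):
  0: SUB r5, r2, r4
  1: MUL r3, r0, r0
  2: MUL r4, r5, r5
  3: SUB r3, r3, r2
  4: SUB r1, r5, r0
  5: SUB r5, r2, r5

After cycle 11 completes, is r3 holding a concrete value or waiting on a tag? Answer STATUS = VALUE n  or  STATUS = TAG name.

STATUS = VALUE 8

  c1: issue SUB r5<-Add1  regs: r0:4,r1:8,r2:8,r3:9,r4:9,r5:Add1
  c2: issue MUL r3<-Mul1  regs: r0:4,r1:8,r2:8,r3:Mul1,r4:9,r5:Add1
  c3: issue MUL r4<-Mul2  regs: r0:4,r1:8,r2:8,r3:Mul1,r4:Mul2,r5:Add1
  c4: CDB Add1=-1; issue SUB r3<-Add1  regs: r0:4,r1:8,r2:8,r3:Add1,r4:Mul2,r5:-1
  c5: issue SUB r1<-Add2  regs: r0:4,r1:Add2,r2:8,r3:Add1,r4:Mul2,r5:-1
  c6: issue SUB r5<-Add3  regs: r0:4,r1:Add2,r2:8,r3:Add1,r4:Mul2,r5:Add3
  c7: CDB Mul1=16  regs: r0:4,r1:Add2,r2:8,r3:Add1,r4:Mul2,r5:Add3
  c8: CDB Add2=-5  regs: r0:4,r1:-5,r2:8,r3:Add1,r4:Mul2,r5:Add3
  c9: CDB Add3=9  regs: r0:4,r1:-5,r2:8,r3:Add1,r4:Mul2,r5:9
  c10: CDB Add1=8  regs: r0:4,r1:-5,r2:8,r3:8,r4:Mul2,r5:9
  c11: CDB Mul2=1  regs: r0:4,r1:-5,r2:8,r3:8,r4:1,r5:9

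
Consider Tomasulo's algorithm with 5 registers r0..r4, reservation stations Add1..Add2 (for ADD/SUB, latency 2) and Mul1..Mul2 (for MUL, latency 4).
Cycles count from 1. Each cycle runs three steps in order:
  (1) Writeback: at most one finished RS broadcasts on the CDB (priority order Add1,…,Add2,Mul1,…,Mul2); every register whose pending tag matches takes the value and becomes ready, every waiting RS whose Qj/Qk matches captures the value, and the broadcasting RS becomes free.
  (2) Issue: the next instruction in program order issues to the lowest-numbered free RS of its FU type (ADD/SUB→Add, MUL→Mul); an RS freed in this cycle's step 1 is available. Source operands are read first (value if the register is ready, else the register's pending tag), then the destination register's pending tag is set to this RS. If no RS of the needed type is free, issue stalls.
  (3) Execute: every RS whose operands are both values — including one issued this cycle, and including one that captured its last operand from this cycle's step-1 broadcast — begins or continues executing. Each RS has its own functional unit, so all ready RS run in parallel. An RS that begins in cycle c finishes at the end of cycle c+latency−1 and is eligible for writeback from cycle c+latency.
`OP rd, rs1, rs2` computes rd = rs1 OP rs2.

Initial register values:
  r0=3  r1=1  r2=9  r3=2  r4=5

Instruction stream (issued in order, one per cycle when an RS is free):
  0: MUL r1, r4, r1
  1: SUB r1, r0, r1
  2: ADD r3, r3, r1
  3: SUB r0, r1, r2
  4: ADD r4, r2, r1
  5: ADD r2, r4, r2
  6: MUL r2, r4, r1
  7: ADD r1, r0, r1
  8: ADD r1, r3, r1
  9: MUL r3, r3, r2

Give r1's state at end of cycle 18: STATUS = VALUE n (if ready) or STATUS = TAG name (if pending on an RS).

cycle 1: issue MUL r1<-Mul1 // r0:3,r1:Mul1,r2:9,r3:2,r4:5
cycle 2: issue SUB r1<-Add1 // r0:3,r1:Add1,r2:9,r3:2,r4:5
cycle 3: issue ADD r3<-Add2 // r0:3,r1:Add1,r2:9,r3:Add2,r4:5
cycle 4: stall // r0:3,r1:Add1,r2:9,r3:Add2,r4:5
cycle 5: CDB Mul1=5; stall // r0:3,r1:Add1,r2:9,r3:Add2,r4:5
cycle 6: stall // r0:3,r1:Add1,r2:9,r3:Add2,r4:5
cycle 7: CDB Add1=-2; issue SUB r0<-Add1 // r0:Add1,r1:-2,r2:9,r3:Add2,r4:5
cycle 8: stall // r0:Add1,r1:-2,r2:9,r3:Add2,r4:5
cycle 9: CDB Add1=-11; issue ADD r4<-Add1 // r0:-11,r1:-2,r2:9,r3:Add2,r4:Add1
cycle 10: CDB Add2=0; issue ADD r2<-Add2 // r0:-11,r1:-2,r2:Add2,r3:0,r4:Add1
cycle 11: CDB Add1=7; issue MUL r2<-Mul1 // r0:-11,r1:-2,r2:Mul1,r3:0,r4:7
cycle 12: issue ADD r1<-Add1 // r0:-11,r1:Add1,r2:Mul1,r3:0,r4:7
cycle 13: CDB Add2=16; issue ADD r1<-Add2 // r0:-11,r1:Add2,r2:Mul1,r3:0,r4:7
cycle 14: CDB Add1=-13; issue MUL r3<-Mul2 // r0:-11,r1:Add2,r2:Mul1,r3:Mul2,r4:7
cycle 15: CDB Mul1=-14 // r0:-11,r1:Add2,r2:-14,r3:Mul2,r4:7
cycle 16: CDB Add2=-13 // r0:-11,r1:-13,r2:-14,r3:Mul2,r4:7
cycle 17: - // r0:-11,r1:-13,r2:-14,r3:Mul2,r4:7
cycle 18: - // r0:-11,r1:-13,r2:-14,r3:Mul2,r4:7

STATUS = VALUE -13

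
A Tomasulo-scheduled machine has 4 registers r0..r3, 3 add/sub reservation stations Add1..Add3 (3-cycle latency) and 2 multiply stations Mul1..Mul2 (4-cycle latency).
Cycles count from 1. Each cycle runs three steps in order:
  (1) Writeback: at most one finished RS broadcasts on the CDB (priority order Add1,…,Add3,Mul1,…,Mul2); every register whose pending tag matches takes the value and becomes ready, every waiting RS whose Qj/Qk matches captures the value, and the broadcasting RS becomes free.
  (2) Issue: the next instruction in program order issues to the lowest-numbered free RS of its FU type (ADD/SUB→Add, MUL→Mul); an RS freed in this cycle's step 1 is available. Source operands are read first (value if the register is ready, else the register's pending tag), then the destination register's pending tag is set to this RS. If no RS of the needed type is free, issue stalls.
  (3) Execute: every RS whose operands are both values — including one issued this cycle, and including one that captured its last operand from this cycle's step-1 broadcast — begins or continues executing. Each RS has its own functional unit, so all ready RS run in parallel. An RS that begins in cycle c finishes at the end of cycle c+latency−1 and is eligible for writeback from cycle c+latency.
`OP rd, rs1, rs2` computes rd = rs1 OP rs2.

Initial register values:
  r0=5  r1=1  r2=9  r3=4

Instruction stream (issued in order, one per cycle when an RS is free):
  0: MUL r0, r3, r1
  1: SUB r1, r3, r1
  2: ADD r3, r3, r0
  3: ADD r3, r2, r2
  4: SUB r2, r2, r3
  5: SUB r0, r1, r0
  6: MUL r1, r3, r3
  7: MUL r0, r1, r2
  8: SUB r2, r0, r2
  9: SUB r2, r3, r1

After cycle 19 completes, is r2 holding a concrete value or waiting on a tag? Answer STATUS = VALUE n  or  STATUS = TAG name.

STATUS = VALUE -306

c1: issue MUL r0<-Mul1 | r0:Mul1,r1:1,r2:9,r3:4
c2: issue SUB r1<-Add1 | r0:Mul1,r1:Add1,r2:9,r3:4
c3: issue ADD r3<-Add2 | r0:Mul1,r1:Add1,r2:9,r3:Add2
c4: issue ADD r3<-Add3 | r0:Mul1,r1:Add1,r2:9,r3:Add3
c5: CDB Add1=3; issue SUB r2<-Add1 | r0:Mul1,r1:3,r2:Add1,r3:Add3
c6: CDB Mul1=4; stall | r0:4,r1:3,r2:Add1,r3:Add3
c7: CDB Add3=18; issue SUB r0<-Add3 | r0:Add3,r1:3,r2:Add1,r3:18
c8: issue MUL r1<-Mul1 | r0:Add3,r1:Mul1,r2:Add1,r3:18
c9: CDB Add2=8; issue MUL r0<-Mul2 | r0:Mul2,r1:Mul1,r2:Add1,r3:18
c10: CDB Add1=-9; issue SUB r2<-Add1 | r0:Mul2,r1:Mul1,r2:Add1,r3:18
c11: CDB Add3=-1; issue SUB r2<-Add2 | r0:Mul2,r1:Mul1,r2:Add2,r3:18
c12: CDB Mul1=324 | r0:Mul2,r1:324,r2:Add2,r3:18
c13: - | r0:Mul2,r1:324,r2:Add2,r3:18
c14: - | r0:Mul2,r1:324,r2:Add2,r3:18
c15: CDB Add2=-306 | r0:Mul2,r1:324,r2:-306,r3:18
c16: CDB Mul2=-2916 | r0:-2916,r1:324,r2:-306,r3:18
c17: - | r0:-2916,r1:324,r2:-306,r3:18
c18: - | r0:-2916,r1:324,r2:-306,r3:18
c19: CDB Add1=-2907 | r0:-2916,r1:324,r2:-306,r3:18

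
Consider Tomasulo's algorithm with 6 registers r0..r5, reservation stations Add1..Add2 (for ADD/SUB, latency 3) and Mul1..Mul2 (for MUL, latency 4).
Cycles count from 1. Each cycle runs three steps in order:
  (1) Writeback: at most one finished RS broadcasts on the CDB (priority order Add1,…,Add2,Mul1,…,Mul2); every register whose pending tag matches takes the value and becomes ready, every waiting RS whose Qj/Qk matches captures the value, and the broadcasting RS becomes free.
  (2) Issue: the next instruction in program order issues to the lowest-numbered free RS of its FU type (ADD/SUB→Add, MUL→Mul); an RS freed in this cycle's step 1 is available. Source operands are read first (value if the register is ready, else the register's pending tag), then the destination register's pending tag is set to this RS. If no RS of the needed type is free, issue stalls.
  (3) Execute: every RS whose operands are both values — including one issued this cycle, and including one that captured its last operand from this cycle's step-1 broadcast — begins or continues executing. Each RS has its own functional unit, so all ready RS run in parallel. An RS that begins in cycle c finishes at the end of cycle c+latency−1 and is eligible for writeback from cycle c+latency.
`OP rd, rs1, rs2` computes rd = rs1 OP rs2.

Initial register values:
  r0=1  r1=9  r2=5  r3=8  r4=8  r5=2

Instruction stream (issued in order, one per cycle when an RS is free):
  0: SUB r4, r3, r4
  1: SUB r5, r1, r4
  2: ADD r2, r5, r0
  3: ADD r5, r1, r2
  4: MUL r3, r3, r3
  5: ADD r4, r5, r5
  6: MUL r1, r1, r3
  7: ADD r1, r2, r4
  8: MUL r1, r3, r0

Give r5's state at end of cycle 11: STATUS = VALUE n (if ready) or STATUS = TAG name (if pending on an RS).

c1: issue SUB r4<-Add1 | r0:1,r1:9,r2:5,r3:8,r4:Add1,r5:2
c2: issue SUB r5<-Add2 | r0:1,r1:9,r2:5,r3:8,r4:Add1,r5:Add2
c3: stall | r0:1,r1:9,r2:5,r3:8,r4:Add1,r5:Add2
c4: CDB Add1=0; issue ADD r2<-Add1 | r0:1,r1:9,r2:Add1,r3:8,r4:0,r5:Add2
c5: stall | r0:1,r1:9,r2:Add1,r3:8,r4:0,r5:Add2
c6: stall | r0:1,r1:9,r2:Add1,r3:8,r4:0,r5:Add2
c7: CDB Add2=9; issue ADD r5<-Add2 | r0:1,r1:9,r2:Add1,r3:8,r4:0,r5:Add2
c8: issue MUL r3<-Mul1 | r0:1,r1:9,r2:Add1,r3:Mul1,r4:0,r5:Add2
c9: stall | r0:1,r1:9,r2:Add1,r3:Mul1,r4:0,r5:Add2
c10: CDB Add1=10; issue ADD r4<-Add1 | r0:1,r1:9,r2:10,r3:Mul1,r4:Add1,r5:Add2
c11: issue MUL r1<-Mul2 | r0:1,r1:Mul2,r2:10,r3:Mul1,r4:Add1,r5:Add2

STATUS = TAG Add2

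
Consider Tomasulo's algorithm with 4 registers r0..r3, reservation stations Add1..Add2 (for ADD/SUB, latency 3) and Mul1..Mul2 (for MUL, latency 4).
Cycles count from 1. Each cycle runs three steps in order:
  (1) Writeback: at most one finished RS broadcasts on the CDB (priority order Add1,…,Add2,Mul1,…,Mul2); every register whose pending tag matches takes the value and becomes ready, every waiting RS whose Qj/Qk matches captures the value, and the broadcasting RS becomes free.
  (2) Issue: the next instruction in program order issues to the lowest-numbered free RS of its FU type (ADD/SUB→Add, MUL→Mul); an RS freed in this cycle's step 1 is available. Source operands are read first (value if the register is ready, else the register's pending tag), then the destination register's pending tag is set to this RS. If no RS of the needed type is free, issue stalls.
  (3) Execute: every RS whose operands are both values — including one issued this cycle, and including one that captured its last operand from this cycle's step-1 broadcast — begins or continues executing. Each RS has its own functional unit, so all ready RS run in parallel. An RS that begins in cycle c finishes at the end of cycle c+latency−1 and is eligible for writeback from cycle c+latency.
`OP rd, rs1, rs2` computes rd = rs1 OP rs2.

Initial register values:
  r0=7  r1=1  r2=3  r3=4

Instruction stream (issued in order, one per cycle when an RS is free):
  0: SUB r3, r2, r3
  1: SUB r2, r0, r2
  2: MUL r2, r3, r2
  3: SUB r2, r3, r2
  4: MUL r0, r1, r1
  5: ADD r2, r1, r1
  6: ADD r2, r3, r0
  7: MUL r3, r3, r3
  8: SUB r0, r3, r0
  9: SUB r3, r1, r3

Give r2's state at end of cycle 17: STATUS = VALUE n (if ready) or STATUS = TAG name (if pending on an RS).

STATUS = VALUE 0

cycle 1: issue SUB r3<-Add1 // r0:7,r1:1,r2:3,r3:Add1
cycle 2: issue SUB r2<-Add2 // r0:7,r1:1,r2:Add2,r3:Add1
cycle 3: issue MUL r2<-Mul1 // r0:7,r1:1,r2:Mul1,r3:Add1
cycle 4: CDB Add1=-1; issue SUB r2<-Add1 // r0:7,r1:1,r2:Add1,r3:-1
cycle 5: CDB Add2=4; issue MUL r0<-Mul2 // r0:Mul2,r1:1,r2:Add1,r3:-1
cycle 6: issue ADD r2<-Add2 // r0:Mul2,r1:1,r2:Add2,r3:-1
cycle 7: stall // r0:Mul2,r1:1,r2:Add2,r3:-1
cycle 8: stall // r0:Mul2,r1:1,r2:Add2,r3:-1
cycle 9: CDB Add2=2; issue ADD r2<-Add2 // r0:Mul2,r1:1,r2:Add2,r3:-1
cycle 10: CDB Mul1=-4; issue MUL r3<-Mul1 // r0:Mul2,r1:1,r2:Add2,r3:Mul1
cycle 11: CDB Mul2=1; stall // r0:1,r1:1,r2:Add2,r3:Mul1
cycle 12: stall // r0:1,r1:1,r2:Add2,r3:Mul1
cycle 13: CDB Add1=3; issue SUB r0<-Add1 // r0:Add1,r1:1,r2:Add2,r3:Mul1
cycle 14: CDB Add2=0; issue SUB r3<-Add2 // r0:Add1,r1:1,r2:0,r3:Add2
cycle 15: CDB Mul1=1 // r0:Add1,r1:1,r2:0,r3:Add2
cycle 16: - // r0:Add1,r1:1,r2:0,r3:Add2
cycle 17: - // r0:Add1,r1:1,r2:0,r3:Add2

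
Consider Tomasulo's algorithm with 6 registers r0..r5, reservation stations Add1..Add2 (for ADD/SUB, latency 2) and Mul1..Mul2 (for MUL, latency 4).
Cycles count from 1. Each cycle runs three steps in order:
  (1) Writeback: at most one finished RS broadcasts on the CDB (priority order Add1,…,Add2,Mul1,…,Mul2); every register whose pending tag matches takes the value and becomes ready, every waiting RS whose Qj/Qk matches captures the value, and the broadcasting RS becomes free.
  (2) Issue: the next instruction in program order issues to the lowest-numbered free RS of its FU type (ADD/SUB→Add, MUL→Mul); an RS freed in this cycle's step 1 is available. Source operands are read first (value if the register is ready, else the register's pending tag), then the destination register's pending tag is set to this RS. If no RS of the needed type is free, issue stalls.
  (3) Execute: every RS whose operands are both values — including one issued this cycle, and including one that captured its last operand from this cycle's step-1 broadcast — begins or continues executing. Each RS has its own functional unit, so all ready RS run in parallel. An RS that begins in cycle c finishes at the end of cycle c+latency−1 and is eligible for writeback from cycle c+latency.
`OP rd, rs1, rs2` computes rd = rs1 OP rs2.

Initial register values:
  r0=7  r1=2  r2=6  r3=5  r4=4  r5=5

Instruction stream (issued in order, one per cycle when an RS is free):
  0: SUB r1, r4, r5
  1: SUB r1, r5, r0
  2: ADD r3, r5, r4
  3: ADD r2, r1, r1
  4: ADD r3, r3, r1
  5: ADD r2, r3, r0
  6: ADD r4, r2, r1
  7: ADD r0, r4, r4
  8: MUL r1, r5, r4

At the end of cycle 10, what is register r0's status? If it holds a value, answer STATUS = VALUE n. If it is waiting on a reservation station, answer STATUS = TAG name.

STATUS = TAG Add2

c1: issue SUB r1<-Add1 | r0:7,r1:Add1,r2:6,r3:5,r4:4,r5:5
c2: issue SUB r1<-Add2 | r0:7,r1:Add2,r2:6,r3:5,r4:4,r5:5
c3: CDB Add1=-1; issue ADD r3<-Add1 | r0:7,r1:Add2,r2:6,r3:Add1,r4:4,r5:5
c4: CDB Add2=-2; issue ADD r2<-Add2 | r0:7,r1:-2,r2:Add2,r3:Add1,r4:4,r5:5
c5: CDB Add1=9; issue ADD r3<-Add1 | r0:7,r1:-2,r2:Add2,r3:Add1,r4:4,r5:5
c6: CDB Add2=-4; issue ADD r2<-Add2 | r0:7,r1:-2,r2:Add2,r3:Add1,r4:4,r5:5
c7: CDB Add1=7; issue ADD r4<-Add1 | r0:7,r1:-2,r2:Add2,r3:7,r4:Add1,r5:5
c8: stall | r0:7,r1:-2,r2:Add2,r3:7,r4:Add1,r5:5
c9: CDB Add2=14; issue ADD r0<-Add2 | r0:Add2,r1:-2,r2:14,r3:7,r4:Add1,r5:5
c10: issue MUL r1<-Mul1 | r0:Add2,r1:Mul1,r2:14,r3:7,r4:Add1,r5:5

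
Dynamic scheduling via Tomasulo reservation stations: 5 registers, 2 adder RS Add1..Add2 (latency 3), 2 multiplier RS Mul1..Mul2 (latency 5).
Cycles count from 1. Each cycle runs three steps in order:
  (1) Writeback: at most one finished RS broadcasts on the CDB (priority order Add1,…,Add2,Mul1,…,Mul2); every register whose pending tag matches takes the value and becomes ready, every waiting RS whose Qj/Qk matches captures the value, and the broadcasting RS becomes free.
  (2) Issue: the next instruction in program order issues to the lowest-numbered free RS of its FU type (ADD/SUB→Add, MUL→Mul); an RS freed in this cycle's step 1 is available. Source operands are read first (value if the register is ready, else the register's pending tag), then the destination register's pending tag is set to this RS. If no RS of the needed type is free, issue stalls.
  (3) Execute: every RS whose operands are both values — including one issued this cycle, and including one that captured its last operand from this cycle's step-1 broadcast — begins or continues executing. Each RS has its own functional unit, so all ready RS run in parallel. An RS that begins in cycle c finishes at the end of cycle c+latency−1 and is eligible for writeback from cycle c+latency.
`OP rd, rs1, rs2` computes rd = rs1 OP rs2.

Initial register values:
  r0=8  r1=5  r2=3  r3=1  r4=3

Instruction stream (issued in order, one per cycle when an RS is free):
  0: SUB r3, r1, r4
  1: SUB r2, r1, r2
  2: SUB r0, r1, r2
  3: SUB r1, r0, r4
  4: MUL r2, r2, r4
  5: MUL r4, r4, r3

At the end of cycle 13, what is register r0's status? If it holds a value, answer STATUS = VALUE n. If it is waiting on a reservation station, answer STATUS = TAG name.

c1: issue SUB r3<-Add1 | r0:8,r1:5,r2:3,r3:Add1,r4:3
c2: issue SUB r2<-Add2 | r0:8,r1:5,r2:Add2,r3:Add1,r4:3
c3: stall | r0:8,r1:5,r2:Add2,r3:Add1,r4:3
c4: CDB Add1=2; issue SUB r0<-Add1 | r0:Add1,r1:5,r2:Add2,r3:2,r4:3
c5: CDB Add2=2; issue SUB r1<-Add2 | r0:Add1,r1:Add2,r2:2,r3:2,r4:3
c6: issue MUL r2<-Mul1 | r0:Add1,r1:Add2,r2:Mul1,r3:2,r4:3
c7: issue MUL r4<-Mul2 | r0:Add1,r1:Add2,r2:Mul1,r3:2,r4:Mul2
c8: CDB Add1=3 | r0:3,r1:Add2,r2:Mul1,r3:2,r4:Mul2
c9: - | r0:3,r1:Add2,r2:Mul1,r3:2,r4:Mul2
c10: - | r0:3,r1:Add2,r2:Mul1,r3:2,r4:Mul2
c11: CDB Add2=0 | r0:3,r1:0,r2:Mul1,r3:2,r4:Mul2
c12: CDB Mul1=6 | r0:3,r1:0,r2:6,r3:2,r4:Mul2
c13: CDB Mul2=6 | r0:3,r1:0,r2:6,r3:2,r4:6

STATUS = VALUE 3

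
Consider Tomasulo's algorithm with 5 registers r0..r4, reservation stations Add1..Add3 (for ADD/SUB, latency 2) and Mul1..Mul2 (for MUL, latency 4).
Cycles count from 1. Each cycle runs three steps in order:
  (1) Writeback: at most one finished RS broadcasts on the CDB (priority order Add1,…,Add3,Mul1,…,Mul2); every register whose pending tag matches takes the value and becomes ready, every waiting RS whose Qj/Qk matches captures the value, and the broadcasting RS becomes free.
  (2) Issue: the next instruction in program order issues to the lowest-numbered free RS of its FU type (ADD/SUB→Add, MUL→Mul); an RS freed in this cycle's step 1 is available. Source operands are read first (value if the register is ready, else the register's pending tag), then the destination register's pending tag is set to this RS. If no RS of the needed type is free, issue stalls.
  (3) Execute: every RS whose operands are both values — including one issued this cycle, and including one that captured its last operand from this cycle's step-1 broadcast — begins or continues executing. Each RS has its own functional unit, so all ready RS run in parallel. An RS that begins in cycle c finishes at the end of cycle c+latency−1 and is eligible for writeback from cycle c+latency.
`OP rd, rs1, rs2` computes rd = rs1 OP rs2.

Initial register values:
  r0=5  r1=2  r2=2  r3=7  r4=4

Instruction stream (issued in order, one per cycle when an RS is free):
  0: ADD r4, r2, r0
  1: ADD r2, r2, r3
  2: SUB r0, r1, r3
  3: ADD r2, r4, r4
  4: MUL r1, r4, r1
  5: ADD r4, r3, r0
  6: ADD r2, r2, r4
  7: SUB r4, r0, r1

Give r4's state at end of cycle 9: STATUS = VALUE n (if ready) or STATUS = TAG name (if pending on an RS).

STATUS = TAG Add1

c1: issue ADD r4<-Add1 | r0:5,r1:2,r2:2,r3:7,r4:Add1
c2: issue ADD r2<-Add2 | r0:5,r1:2,r2:Add2,r3:7,r4:Add1
c3: CDB Add1=7; issue SUB r0<-Add1 | r0:Add1,r1:2,r2:Add2,r3:7,r4:7
c4: CDB Add2=9; issue ADD r2<-Add2 | r0:Add1,r1:2,r2:Add2,r3:7,r4:7
c5: CDB Add1=-5; issue MUL r1<-Mul1 | r0:-5,r1:Mul1,r2:Add2,r3:7,r4:7
c6: CDB Add2=14; issue ADD r4<-Add1 | r0:-5,r1:Mul1,r2:14,r3:7,r4:Add1
c7: issue ADD r2<-Add2 | r0:-5,r1:Mul1,r2:Add2,r3:7,r4:Add1
c8: CDB Add1=2; issue SUB r4<-Add1 | r0:-5,r1:Mul1,r2:Add2,r3:7,r4:Add1
c9: CDB Mul1=14 | r0:-5,r1:14,r2:Add2,r3:7,r4:Add1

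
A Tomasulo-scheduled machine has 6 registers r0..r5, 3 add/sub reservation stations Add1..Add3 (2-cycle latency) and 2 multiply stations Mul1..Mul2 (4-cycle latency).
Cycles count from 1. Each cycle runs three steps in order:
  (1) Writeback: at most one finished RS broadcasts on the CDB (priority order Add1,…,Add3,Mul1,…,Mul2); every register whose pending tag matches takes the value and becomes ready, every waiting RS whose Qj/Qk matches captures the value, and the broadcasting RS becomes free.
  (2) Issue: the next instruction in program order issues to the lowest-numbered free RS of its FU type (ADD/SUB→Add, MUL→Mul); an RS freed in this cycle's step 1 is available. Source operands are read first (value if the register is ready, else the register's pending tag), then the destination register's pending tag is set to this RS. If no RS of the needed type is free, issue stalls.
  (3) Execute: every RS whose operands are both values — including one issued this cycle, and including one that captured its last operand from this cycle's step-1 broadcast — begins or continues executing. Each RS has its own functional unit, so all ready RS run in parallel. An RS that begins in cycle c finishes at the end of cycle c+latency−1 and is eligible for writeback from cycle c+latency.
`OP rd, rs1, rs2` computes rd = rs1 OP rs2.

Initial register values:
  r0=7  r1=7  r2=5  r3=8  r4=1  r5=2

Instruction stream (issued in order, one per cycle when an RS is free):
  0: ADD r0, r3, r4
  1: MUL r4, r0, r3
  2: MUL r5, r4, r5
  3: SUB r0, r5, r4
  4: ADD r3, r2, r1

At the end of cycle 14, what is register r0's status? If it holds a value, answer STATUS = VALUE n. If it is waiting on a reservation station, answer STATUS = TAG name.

  c1: issue ADD r0<-Add1  regs: r0:Add1,r1:7,r2:5,r3:8,r4:1,r5:2
  c2: issue MUL r4<-Mul1  regs: r0:Add1,r1:7,r2:5,r3:8,r4:Mul1,r5:2
  c3: CDB Add1=9; issue MUL r5<-Mul2  regs: r0:9,r1:7,r2:5,r3:8,r4:Mul1,r5:Mul2
  c4: issue SUB r0<-Add1  regs: r0:Add1,r1:7,r2:5,r3:8,r4:Mul1,r5:Mul2
  c5: issue ADD r3<-Add2  regs: r0:Add1,r1:7,r2:5,r3:Add2,r4:Mul1,r5:Mul2
  c6: -  regs: r0:Add1,r1:7,r2:5,r3:Add2,r4:Mul1,r5:Mul2
  c7: CDB Add2=12  regs: r0:Add1,r1:7,r2:5,r3:12,r4:Mul1,r5:Mul2
  c8: CDB Mul1=72  regs: r0:Add1,r1:7,r2:5,r3:12,r4:72,r5:Mul2
  c9: -  regs: r0:Add1,r1:7,r2:5,r3:12,r4:72,r5:Mul2
  c10: -  regs: r0:Add1,r1:7,r2:5,r3:12,r4:72,r5:Mul2
  c11: -  regs: r0:Add1,r1:7,r2:5,r3:12,r4:72,r5:Mul2
  c12: CDB Mul2=144  regs: r0:Add1,r1:7,r2:5,r3:12,r4:72,r5:144
  c13: -  regs: r0:Add1,r1:7,r2:5,r3:12,r4:72,r5:144
  c14: CDB Add1=72  regs: r0:72,r1:7,r2:5,r3:12,r4:72,r5:144

STATUS = VALUE 72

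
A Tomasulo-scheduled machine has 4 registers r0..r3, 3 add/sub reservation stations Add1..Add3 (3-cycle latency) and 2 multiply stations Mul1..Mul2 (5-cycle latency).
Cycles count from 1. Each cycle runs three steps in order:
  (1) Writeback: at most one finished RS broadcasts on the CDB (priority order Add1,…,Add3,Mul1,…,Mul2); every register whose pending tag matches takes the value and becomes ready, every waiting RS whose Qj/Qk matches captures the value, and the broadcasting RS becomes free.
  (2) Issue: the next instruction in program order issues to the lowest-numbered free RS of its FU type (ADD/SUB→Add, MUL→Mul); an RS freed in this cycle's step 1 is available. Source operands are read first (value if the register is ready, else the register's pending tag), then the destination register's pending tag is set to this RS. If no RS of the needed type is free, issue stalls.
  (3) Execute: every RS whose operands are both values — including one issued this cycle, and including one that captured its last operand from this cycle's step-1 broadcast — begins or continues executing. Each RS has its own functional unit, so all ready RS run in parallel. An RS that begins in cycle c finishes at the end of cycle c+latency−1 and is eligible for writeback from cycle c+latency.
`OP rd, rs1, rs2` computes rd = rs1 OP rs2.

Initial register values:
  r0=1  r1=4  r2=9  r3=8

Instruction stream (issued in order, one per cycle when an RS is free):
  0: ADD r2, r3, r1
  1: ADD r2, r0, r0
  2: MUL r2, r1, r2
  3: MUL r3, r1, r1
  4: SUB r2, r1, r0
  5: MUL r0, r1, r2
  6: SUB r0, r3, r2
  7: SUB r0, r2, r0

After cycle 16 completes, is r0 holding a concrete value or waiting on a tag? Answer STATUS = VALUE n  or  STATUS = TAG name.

  c1: issue ADD r2<-Add1  regs: r0:1,r1:4,r2:Add1,r3:8
  c2: issue ADD r2<-Add2  regs: r0:1,r1:4,r2:Add2,r3:8
  c3: issue MUL r2<-Mul1  regs: r0:1,r1:4,r2:Mul1,r3:8
  c4: CDB Add1=12; issue MUL r3<-Mul2  regs: r0:1,r1:4,r2:Mul1,r3:Mul2
  c5: CDB Add2=2; issue SUB r2<-Add1  regs: r0:1,r1:4,r2:Add1,r3:Mul2
  c6: stall  regs: r0:1,r1:4,r2:Add1,r3:Mul2
  c7: stall  regs: r0:1,r1:4,r2:Add1,r3:Mul2
  c8: CDB Add1=3; stall  regs: r0:1,r1:4,r2:3,r3:Mul2
  c9: CDB Mul2=16; issue MUL r0<-Mul2  regs: r0:Mul2,r1:4,r2:3,r3:16
  c10: CDB Mul1=8; issue SUB r0<-Add1  regs: r0:Add1,r1:4,r2:3,r3:16
  c11: issue SUB r0<-Add2  regs: r0:Add2,r1:4,r2:3,r3:16
  c12: -  regs: r0:Add2,r1:4,r2:3,r3:16
  c13: CDB Add1=13  regs: r0:Add2,r1:4,r2:3,r3:16
  c14: CDB Mul2=12  regs: r0:Add2,r1:4,r2:3,r3:16
  c15: -  regs: r0:Add2,r1:4,r2:3,r3:16
  c16: CDB Add2=-10  regs: r0:-10,r1:4,r2:3,r3:16

STATUS = VALUE -10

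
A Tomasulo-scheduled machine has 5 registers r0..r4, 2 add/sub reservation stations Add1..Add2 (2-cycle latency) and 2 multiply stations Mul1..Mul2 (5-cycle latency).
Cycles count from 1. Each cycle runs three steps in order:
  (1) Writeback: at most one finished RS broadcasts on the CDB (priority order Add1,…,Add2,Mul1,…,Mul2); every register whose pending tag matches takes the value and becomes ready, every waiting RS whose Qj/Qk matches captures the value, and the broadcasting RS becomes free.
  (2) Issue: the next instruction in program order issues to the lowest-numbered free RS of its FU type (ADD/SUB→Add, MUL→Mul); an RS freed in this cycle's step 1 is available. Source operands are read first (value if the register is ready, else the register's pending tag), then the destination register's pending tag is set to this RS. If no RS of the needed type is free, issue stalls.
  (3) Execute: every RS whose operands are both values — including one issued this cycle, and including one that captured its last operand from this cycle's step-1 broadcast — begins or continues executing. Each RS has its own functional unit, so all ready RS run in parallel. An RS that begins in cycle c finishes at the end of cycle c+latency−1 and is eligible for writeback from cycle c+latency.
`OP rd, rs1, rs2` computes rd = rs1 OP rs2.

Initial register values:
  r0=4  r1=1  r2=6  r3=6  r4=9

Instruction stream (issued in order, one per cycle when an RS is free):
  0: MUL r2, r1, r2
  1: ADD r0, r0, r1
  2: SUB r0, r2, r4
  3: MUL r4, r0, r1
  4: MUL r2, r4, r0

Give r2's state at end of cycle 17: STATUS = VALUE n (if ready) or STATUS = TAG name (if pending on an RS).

STATUS = TAG Mul1

c1: issue MUL r2<-Mul1 | r0:4,r1:1,r2:Mul1,r3:6,r4:9
c2: issue ADD r0<-Add1 | r0:Add1,r1:1,r2:Mul1,r3:6,r4:9
c3: issue SUB r0<-Add2 | r0:Add2,r1:1,r2:Mul1,r3:6,r4:9
c4: CDB Add1=5; issue MUL r4<-Mul2 | r0:Add2,r1:1,r2:Mul1,r3:6,r4:Mul2
c5: stall | r0:Add2,r1:1,r2:Mul1,r3:6,r4:Mul2
c6: CDB Mul1=6; issue MUL r2<-Mul1 | r0:Add2,r1:1,r2:Mul1,r3:6,r4:Mul2
c7: - | r0:Add2,r1:1,r2:Mul1,r3:6,r4:Mul2
c8: CDB Add2=-3 | r0:-3,r1:1,r2:Mul1,r3:6,r4:Mul2
c9: - | r0:-3,r1:1,r2:Mul1,r3:6,r4:Mul2
c10: - | r0:-3,r1:1,r2:Mul1,r3:6,r4:Mul2
c11: - | r0:-3,r1:1,r2:Mul1,r3:6,r4:Mul2
c12: - | r0:-3,r1:1,r2:Mul1,r3:6,r4:Mul2
c13: CDB Mul2=-3 | r0:-3,r1:1,r2:Mul1,r3:6,r4:-3
c14: - | r0:-3,r1:1,r2:Mul1,r3:6,r4:-3
c15: - | r0:-3,r1:1,r2:Mul1,r3:6,r4:-3
c16: - | r0:-3,r1:1,r2:Mul1,r3:6,r4:-3
c17: - | r0:-3,r1:1,r2:Mul1,r3:6,r4:-3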